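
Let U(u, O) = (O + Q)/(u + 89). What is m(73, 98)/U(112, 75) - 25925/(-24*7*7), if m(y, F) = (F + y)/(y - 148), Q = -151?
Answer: 825407/29400 ≈ 28.075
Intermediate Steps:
m(y, F) = (F + y)/(-148 + y)
U(u, O) = (-151 + O)/(89 + u) (U(u, O) = (O - 151)/(u + 89) = (-151 + O)/(89 + u))
m(73, 98)/U(112, 75) - 25925/(-24*7*7) = ((98 + 73)/(-148 + 73))/(((-151 + 75)/(89 + 112))) - 25925/(-24*7*7) = (171/(-75))/((-76/201)) - 25925/((-168*7)) = (-1/75*171)/(((1/201)*(-76))) - 25925/(-1176) = -57/(25*(-76/201)) - 25925*(-1/1176) = -57/25*(-201/76) + 25925/1176 = 603/100 + 25925/1176 = 825407/29400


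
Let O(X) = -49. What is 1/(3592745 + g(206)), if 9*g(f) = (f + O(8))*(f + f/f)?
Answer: 1/3596356 ≈ 2.7806e-7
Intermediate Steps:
g(f) = (1 + f)*(-49 + f)/9 (g(f) = ((f - 49)*(f + f/f))/9 = ((-49 + f)*(f + 1))/9 = ((-49 + f)*(1 + f))/9 = ((1 + f)*(-49 + f))/9 = (1 + f)*(-49 + f)/9)
1/(3592745 + g(206)) = 1/(3592745 + (-49/9 - 16/3*206 + (⅑)*206²)) = 1/(3592745 + (-49/9 - 3296/3 + (⅑)*42436)) = 1/(3592745 + (-49/9 - 3296/3 + 42436/9)) = 1/(3592745 + 3611) = 1/3596356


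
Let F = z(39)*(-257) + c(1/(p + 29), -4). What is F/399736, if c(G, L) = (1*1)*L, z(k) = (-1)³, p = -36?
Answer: 253/399736 ≈ 0.00063292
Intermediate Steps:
z(k) = -1
c(G, L) = L (c(G, L) = 1*L = L)
F = 253 (F = -1*(-257) - 4 = 257 - 4 = 253)
F/399736 = 253/399736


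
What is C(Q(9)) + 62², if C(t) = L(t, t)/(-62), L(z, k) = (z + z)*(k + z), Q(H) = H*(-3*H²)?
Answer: -9446774/31 ≈ -3.0473e+5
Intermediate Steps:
Q(H) = -3*H³
L(z, k) = 2*z*(k + z) (L(z, k) = (2*z)*(k + z) = 2*z*(k + z))
C(t) = -2*t²/31 (C(t) = (2*t*(t + t))/(-62) = (2*t*(2*t))*(-1/62) = (4*t²)*(-1/62) = -2*t²/31)
C(Q(9)) + 62² = -2*(-3*9³)²/31 + 62² = -2*(-3*729)²/31 + 3844 = -2/31*(-2187)² + 3844 = -2/31*4782969 + 3844 = -9565938/31 + 3844 = -9446774/31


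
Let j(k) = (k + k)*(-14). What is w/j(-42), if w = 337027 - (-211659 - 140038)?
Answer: 172181/294 ≈ 585.65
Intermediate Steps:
w = 688724 (w = 337027 - 1*(-351697) = 337027 + 351697 = 688724)
j(k) = -28*k (j(k) = (2*k)*(-14) = -28*k)
w/j(-42) = 688724/((-28*(-42))) = 688724/1176 = 688724*(1/1176) = 172181/294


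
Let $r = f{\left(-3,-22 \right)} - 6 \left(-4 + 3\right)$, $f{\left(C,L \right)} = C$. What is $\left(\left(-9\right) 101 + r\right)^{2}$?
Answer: $820836$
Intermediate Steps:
$r = 3$ ($r = -3 - 6 \left(-4 + 3\right) = -3 - -6 = -3 + 6 = 3$)
$\left(\left(-9\right) 101 + r\right)^{2} = \left(\left(-9\right) 101 + 3\right)^{2} = \left(-909 + 3\right)^{2} = \left(-906\right)^{2} = 820836$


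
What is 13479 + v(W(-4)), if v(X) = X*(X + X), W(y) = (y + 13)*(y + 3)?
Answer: 13641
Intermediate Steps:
W(y) = (3 + y)*(13 + y) (W(y) = (13 + y)*(3 + y) = (3 + y)*(13 + y))
v(X) = 2*X² (v(X) = X*(2*X) = 2*X²)
13479 + v(W(-4)) = 13479 + 2*(39 + (-4)² + 16*(-4))² = 13479 + 2*(39 + 16 - 64)² = 13479 + 2*(-9)² = 13479 + 2*81 = 13479 + 162 = 13641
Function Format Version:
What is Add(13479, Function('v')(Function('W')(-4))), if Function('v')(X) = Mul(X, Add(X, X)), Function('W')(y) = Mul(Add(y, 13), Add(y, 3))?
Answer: 13641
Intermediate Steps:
Function('W')(y) = Mul(Add(3, y), Add(13, y)) (Function('W')(y) = Mul(Add(13, y), Add(3, y)) = Mul(Add(3, y), Add(13, y)))
Function('v')(X) = Mul(2, Pow(X, 2)) (Function('v')(X) = Mul(X, Mul(2, X)) = Mul(2, Pow(X, 2)))
Add(13479, Function('v')(Function('W')(-4))) = Add(13479, Mul(2, Pow(Add(39, Pow(-4, 2), Mul(16, -4)), 2))) = Add(13479, Mul(2, Pow(Add(39, 16, -64), 2))) = Add(13479, Mul(2, Pow(-9, 2))) = Add(13479, Mul(2, 81)) = Add(13479, 162) = 13641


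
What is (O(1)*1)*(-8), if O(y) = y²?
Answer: -8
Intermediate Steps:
(O(1)*1)*(-8) = (1²*1)*(-8) = (1*1)*(-8) = 1*(-8) = -8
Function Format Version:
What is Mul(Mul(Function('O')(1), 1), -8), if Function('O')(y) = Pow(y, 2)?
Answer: -8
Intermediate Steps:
Mul(Mul(Function('O')(1), 1), -8) = Mul(Mul(Pow(1, 2), 1), -8) = Mul(Mul(1, 1), -8) = Mul(1, -8) = -8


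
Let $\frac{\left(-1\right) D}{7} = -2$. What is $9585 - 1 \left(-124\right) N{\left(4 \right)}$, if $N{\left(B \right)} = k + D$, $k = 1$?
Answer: $11445$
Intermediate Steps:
$D = 14$ ($D = \left(-7\right) \left(-2\right) = 14$)
$N{\left(B \right)} = 15$ ($N{\left(B \right)} = 1 + 14 = 15$)
$9585 - 1 \left(-124\right) N{\left(4 \right)} = 9585 - 1 \left(-124\right) 15 = 9585 - \left(-124\right) 15 = 9585 - -1860 = 9585 + 1860 = 11445$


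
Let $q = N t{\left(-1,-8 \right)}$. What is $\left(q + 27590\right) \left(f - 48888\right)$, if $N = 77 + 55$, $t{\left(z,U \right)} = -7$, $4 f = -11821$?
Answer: $- \frac{2764904209}{2} \approx -1.3825 \cdot 10^{9}$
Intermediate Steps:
$f = - \frac{11821}{4}$ ($f = \frac{1}{4} \left(-11821\right) = - \frac{11821}{4} \approx -2955.3$)
$N = 132$
$q = -924$ ($q = 132 \left(-7\right) = -924$)
$\left(q + 27590\right) \left(f - 48888\right) = \left(-924 + 27590\right) \left(- \frac{11821}{4} - 48888\right) = 26666 \left(- \frac{207373}{4}\right) = - \frac{2764904209}{2}$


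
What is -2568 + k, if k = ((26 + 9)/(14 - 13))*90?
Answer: 582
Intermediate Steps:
k = 3150 (k = (35/1)*90 = (35*1)*90 = 35*90 = 3150)
-2568 + k = -2568 + 3150 = 582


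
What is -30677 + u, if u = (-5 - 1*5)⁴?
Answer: -20677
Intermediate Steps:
u = 10000 (u = (-5 - 5)⁴ = (-10)⁴ = 10000)
-30677 + u = -30677 + 10000 = -20677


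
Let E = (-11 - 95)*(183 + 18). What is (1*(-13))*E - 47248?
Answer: 229730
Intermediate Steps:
E = -21306 (E = -106*201 = -21306)
(1*(-13))*E - 47248 = (1*(-13))*(-21306) - 47248 = -13*(-21306) - 47248 = 276978 - 47248 = 229730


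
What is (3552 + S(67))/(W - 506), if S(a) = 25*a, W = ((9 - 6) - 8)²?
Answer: -5227/481 ≈ -10.867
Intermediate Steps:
W = 25 (W = (3 - 8)² = (-5)² = 25)
(3552 + S(67))/(W - 506) = (3552 + 25*67)/(25 - 506) = (3552 + 1675)/(-481) = 5227*(-1/481) = -5227/481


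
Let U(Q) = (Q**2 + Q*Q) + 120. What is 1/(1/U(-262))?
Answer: 137408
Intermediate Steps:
U(Q) = 120 + 2*Q**2 (U(Q) = (Q**2 + Q**2) + 120 = 2*Q**2 + 120 = 120 + 2*Q**2)
1/(1/U(-262)) = 1/(1/(120 + 2*(-262)**2)) = 1/(1/(120 + 2*68644)) = 1/(1/(120 + 137288)) = 1/(1/137408) = 137408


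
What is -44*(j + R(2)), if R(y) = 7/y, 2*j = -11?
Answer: 88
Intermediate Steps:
j = -11/2 (j = (1/2)*(-11) = -11/2 ≈ -5.5000)
-44*(j + R(2)) = -44*(-11/2 + 7/2) = -44*(-2) = 88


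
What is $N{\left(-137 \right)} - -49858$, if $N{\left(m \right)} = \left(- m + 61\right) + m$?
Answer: $49919$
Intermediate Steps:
$N{\left(m \right)} = 61$ ($N{\left(m \right)} = \left(61 - m\right) + m = 61$)
$N{\left(-137 \right)} - -49858 = 61 - -49858 = 61 + 49858 = 49919$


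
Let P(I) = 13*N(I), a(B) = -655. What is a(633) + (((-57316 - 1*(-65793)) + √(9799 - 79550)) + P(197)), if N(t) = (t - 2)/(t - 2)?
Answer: 7835 + I*√69751 ≈ 7835.0 + 264.1*I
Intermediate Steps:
N(t) = 1 (N(t) = (-2 + t)/(-2 + t) = 1)
P(I) = 13 (P(I) = 13*1 = 13)
a(633) + (((-57316 - 1*(-65793)) + √(9799 - 79550)) + P(197)) = -655 + (((-57316 - 1*(-65793)) + √(9799 - 79550)) + 13) = -655 + (((-57316 + 65793) + √(-69751)) + 13) = -655 + ((8477 + I*√69751) + 13) = -655 + (8490 + I*√69751) = 7835 + I*√69751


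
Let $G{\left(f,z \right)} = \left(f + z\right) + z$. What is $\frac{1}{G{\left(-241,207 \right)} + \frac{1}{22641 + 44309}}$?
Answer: $\frac{66950}{11582351} \approx 0.0057803$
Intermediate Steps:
$G{\left(f,z \right)} = f + 2 z$
$\frac{1}{G{\left(-241,207 \right)} + \frac{1}{22641 + 44309}} = \frac{1}{\left(-241 + 2 \cdot 207\right) + \frac{1}{22641 + 44309}} = \frac{1}{\left(-241 + 414\right) + \frac{1}{66950}} = \frac{1}{173 + \frac{1}{66950}} = \frac{1}{\frac{11582351}{66950}} = \frac{66950}{11582351}$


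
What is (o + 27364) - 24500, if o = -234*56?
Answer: -10240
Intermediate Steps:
o = -13104
(o + 27364) - 24500 = (-13104 + 27364) - 24500 = 14260 - 24500 = -10240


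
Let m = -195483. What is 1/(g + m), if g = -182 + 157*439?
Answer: -1/126742 ≈ -7.8900e-6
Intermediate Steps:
g = 68741 (g = -182 + 68923 = 68741)
1/(g + m) = 1/(68741 - 195483) = 1/(-126742) = -1/126742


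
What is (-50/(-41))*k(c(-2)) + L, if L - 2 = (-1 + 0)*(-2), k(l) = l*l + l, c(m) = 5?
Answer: 1664/41 ≈ 40.585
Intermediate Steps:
k(l) = l + l² (k(l) = l² + l = l + l²)
L = 4 (L = 2 + (-1 + 0)*(-2) = 2 - 1*(-2) = 2 + 2 = 4)
(-50/(-41))*k(c(-2)) + L = (-50/(-41))*(5*(1 + 5)) + 4 = (-50*(-1/41))*(5*6) + 4 = (50/41)*30 + 4 = 1500/41 + 4 = 1664/41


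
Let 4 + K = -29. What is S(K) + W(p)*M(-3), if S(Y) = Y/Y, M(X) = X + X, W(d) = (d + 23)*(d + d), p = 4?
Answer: -1295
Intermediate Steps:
K = -33 (K = -4 - 29 = -33)
W(d) = 2*d*(23 + d) (W(d) = (23 + d)*(2*d) = 2*d*(23 + d))
M(X) = 2*X
S(Y) = 1
S(K) + W(p)*M(-3) = 1 + (2*4*(23 + 4))*(2*(-3)) = 1 + (2*4*27)*(-6) = 1 + 216*(-6) = 1 - 1296 = -1295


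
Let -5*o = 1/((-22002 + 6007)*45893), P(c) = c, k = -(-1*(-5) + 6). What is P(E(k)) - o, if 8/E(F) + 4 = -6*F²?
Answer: -2936234213/267931365275 ≈ -0.010959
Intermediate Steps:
k = -11 (k = -(5 + 6) = -1*11 = -11)
E(F) = 8/(-4 - 6*F²)
o = 1/3670292675 (o = -1/(5*(-22002 + 6007)*45893) = -1/(5*(-15995)*45893) = -(-1)/(79975*45893) = -⅕*(-1/734058535) = 1/3670292675 ≈ 2.7246e-10)
P(E(k)) - o = -4/(2 + 3*(-11)²) - 1*1/3670292675 = -4/(2 + 3*121) - 1/3670292675 = -4/(2 + 363) - 1/3670292675 = -4/365 - 1/3670292675 = -2936234213/267931365275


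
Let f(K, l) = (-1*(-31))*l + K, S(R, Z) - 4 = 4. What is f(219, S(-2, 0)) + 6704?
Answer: 7171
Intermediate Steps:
S(R, Z) = 8 (S(R, Z) = 4 + 4 = 8)
f(K, l) = K + 31*l (f(K, l) = 31*l + K = K + 31*l)
f(219, S(-2, 0)) + 6704 = (219 + 31*8) + 6704 = (219 + 248) + 6704 = 467 + 6704 = 7171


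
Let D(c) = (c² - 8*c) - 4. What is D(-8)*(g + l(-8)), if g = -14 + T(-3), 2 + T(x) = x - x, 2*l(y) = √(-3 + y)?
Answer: -1984 + 62*I*√11 ≈ -1984.0 + 205.63*I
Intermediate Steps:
l(y) = √(-3 + y)/2
T(x) = -2 (T(x) = -2 + (x - x) = -2 + 0 = -2)
g = -16 (g = -14 - 2 = -16)
D(c) = -4 + c² - 8*c
D(-8)*(g + l(-8)) = (-4 + (-8)² - 8*(-8))*(-16 + √(-3 - 8)/2) = (-4 + 64 + 64)*(-16 + √(-11)/2) = 124*(-16 + (I*√11)/2) = 124*(-16 + I*√11/2) = -1984 + 62*I*√11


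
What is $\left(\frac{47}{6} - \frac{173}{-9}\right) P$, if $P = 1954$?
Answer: $\frac{475799}{9} \approx 52867.0$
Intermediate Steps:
$\left(\frac{47}{6} - \frac{173}{-9}\right) P = \left(\frac{47}{6} - \frac{173}{-9}\right) 1954 = \left(47 \cdot \frac{1}{6} - - \frac{173}{9}\right) 1954 = \left(\frac{47}{6} + \frac{173}{9}\right) 1954 = \frac{487}{18} \cdot 1954 = \frac{475799}{9}$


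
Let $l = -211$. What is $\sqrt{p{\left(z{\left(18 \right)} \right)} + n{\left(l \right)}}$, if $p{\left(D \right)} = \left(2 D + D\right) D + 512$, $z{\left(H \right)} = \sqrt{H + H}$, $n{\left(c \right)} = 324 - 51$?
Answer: $\sqrt{893} \approx 29.883$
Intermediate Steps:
$n{\left(c \right)} = 273$ ($n{\left(c \right)} = 324 - 51 = 273$)
$z{\left(H \right)} = \sqrt{2} \sqrt{H}$ ($z{\left(H \right)} = \sqrt{2 H} = \sqrt{2} \sqrt{H}$)
$p{\left(D \right)} = 512 + 3 D^{2}$ ($p{\left(D \right)} = 3 D D + 512 = 3 D^{2} + 512 = 512 + 3 D^{2}$)
$\sqrt{p{\left(z{\left(18 \right)} \right)} + n{\left(l \right)}} = \sqrt{\left(512 + 3 \left(\sqrt{2} \sqrt{18}\right)^{2}\right) + 273} = \sqrt{\left(512 + 3 \left(\sqrt{2} \cdot 3 \sqrt{2}\right)^{2}\right) + 273} = \sqrt{\left(512 + 3 \cdot 6^{2}\right) + 273} = \sqrt{\left(512 + 3 \cdot 36\right) + 273} = \sqrt{\left(512 + 108\right) + 273} = \sqrt{620 + 273} = \sqrt{893}$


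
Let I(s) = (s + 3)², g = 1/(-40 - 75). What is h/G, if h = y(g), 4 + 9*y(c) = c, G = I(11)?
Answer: -461/202860 ≈ -0.0022725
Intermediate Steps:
g = -1/115 (g = 1/(-115) = -1/115 ≈ -0.0086956)
I(s) = (3 + s)²
G = 196 (G = (3 + 11)² = 14² = 196)
y(c) = -4/9 + c/9
h = -461/1035 (h = -4/9 + (⅑)*(-1/115) = -4/9 - 1/1035 = -461/1035 ≈ -0.44541)
h/G = -461/1035/196 = -461/1035*1/196 = -461/202860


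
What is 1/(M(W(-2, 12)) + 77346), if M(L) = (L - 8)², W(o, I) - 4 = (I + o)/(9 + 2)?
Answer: 121/9360022 ≈ 1.2927e-5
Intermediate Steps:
W(o, I) = 4 + I/11 + o/11 (W(o, I) = 4 + (I + o)/(9 + 2) = 4 + (I + o)/11 = 4 + (I + o)*(1/11) = 4 + (I/11 + o/11) = 4 + I/11 + o/11)
M(L) = (-8 + L)²
1/(M(W(-2, 12)) + 77346) = 1/((-8 + (4 + (1/11)*12 + (1/11)*(-2)))² + 77346) = 1/((-8 + (4 + 12/11 - 2/11))² + 77346) = 1/((-8 + 54/11)² + 77346) = 1/((-34/11)² + 77346) = 1/(1156/121 + 77346) = 1/(9360022/121) = 121/9360022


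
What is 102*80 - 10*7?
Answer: 8090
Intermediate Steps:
102*80 - 10*7 = 8160 - 70 = 8090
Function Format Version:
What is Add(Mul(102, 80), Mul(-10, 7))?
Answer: 8090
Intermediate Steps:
Add(Mul(102, 80), Mul(-10, 7)) = Add(8160, -70) = 8090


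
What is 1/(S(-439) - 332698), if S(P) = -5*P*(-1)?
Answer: -1/334893 ≈ -2.9860e-6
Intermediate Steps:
S(P) = 5*P
1/(S(-439) - 332698) = 1/(5*(-439) - 332698) = 1/(-2195 - 332698) = 1/(-334893) = -1/334893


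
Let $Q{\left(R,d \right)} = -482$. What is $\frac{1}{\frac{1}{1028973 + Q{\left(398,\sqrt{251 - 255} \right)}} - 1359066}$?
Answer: $- \frac{1028491}{1397787149405} \approx -7.358 \cdot 10^{-7}$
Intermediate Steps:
$\frac{1}{\frac{1}{1028973 + Q{\left(398,\sqrt{251 - 255} \right)}} - 1359066} = \frac{1}{\frac{1}{1028973 - 482} - 1359066} = \frac{1}{\frac{1}{1028491} - 1359066} = \frac{1}{- \frac{1397787149405}{1028491}} = - \frac{1028491}{1397787149405}$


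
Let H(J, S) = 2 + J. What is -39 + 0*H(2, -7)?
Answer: -39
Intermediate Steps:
-39 + 0*H(2, -7) = -39 + 0*(2 + 2) = -39 + 0*4 = -39 + 0 = -39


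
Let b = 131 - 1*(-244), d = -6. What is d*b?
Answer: -2250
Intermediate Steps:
b = 375 (b = 131 + 244 = 375)
d*b = -6*375 = -2250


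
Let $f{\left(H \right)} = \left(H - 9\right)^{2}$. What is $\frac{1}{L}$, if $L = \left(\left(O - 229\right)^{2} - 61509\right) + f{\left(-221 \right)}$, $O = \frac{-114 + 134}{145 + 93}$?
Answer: $\frac{14161}{620160032} \approx 2.2834 \cdot 10^{-5}$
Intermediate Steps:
$f{\left(H \right)} = \left(-9 + H\right)^{2}$
$O = \frac{10}{119}$ ($O = \frac{20}{238} = 20 \cdot \frac{1}{238} = \frac{10}{119} \approx 0.084034$)
$L = \frac{620160032}{14161}$ ($L = \left(\left(\frac{10}{119} - 229\right)^{2} - 61509\right) + \left(-9 - 221\right)^{2} = \left(\left(- \frac{27241}{119}\right)^{2} - 61509\right) + \left(-230\right)^{2} = \left(\frac{742072081}{14161} - 61509\right) + 52900 = - \frac{128956868}{14161} + 52900 = \frac{620160032}{14161} \approx 43794.0$)
$\frac{1}{L} = \frac{1}{\frac{620160032}{14161}} = \frac{14161}{620160032}$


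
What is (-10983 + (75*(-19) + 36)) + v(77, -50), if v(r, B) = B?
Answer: -12422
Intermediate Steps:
(-10983 + (75*(-19) + 36)) + v(77, -50) = (-10983 + (75*(-19) + 36)) - 50 = (-10983 + (-1425 + 36)) - 50 = (-10983 - 1389) - 50 = -12372 - 50 = -12422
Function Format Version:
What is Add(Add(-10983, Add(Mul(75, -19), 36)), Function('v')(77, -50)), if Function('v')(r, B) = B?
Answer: -12422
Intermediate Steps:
Add(Add(-10983, Add(Mul(75, -19), 36)), Function('v')(77, -50)) = Add(Add(-10983, Add(Mul(75, -19), 36)), -50) = Add(Add(-10983, Add(-1425, 36)), -50) = Add(Add(-10983, -1389), -50) = Add(-12372, -50) = -12422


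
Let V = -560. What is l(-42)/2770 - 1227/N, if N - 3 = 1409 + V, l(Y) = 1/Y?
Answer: -2973959/2065035 ≈ -1.4401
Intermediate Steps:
N = 852 (N = 3 + (1409 - 560) = 3 + 849 = 852)
l(-42)/2770 - 1227/N = 1/(-42*2770) - 1227/852 = -1/42*1/2770 - 1227*1/852 = -1/116340 - 409/284 = -2973959/2065035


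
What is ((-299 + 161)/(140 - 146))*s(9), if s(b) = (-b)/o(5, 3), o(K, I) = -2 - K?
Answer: 207/7 ≈ 29.571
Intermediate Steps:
s(b) = b/7 (s(b) = (-b)/(-2 - 1*5) = (-b)/(-2 - 5) = -b/(-7) = -b*(-⅐) = b/7)
((-299 + 161)/(140 - 146))*s(9) = ((-299 + 161)/(140 - 146))*((⅐)*9) = -138/(-6)*(9/7) = -138*(-⅙)*(9/7) = 23*(9/7) = 207/7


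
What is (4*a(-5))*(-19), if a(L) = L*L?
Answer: -1900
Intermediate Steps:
a(L) = L²
(4*a(-5))*(-19) = (4*(-5)²)*(-19) = (4*25)*(-19) = 100*(-19) = -1900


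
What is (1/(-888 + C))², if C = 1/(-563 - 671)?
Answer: 1522756/1200762298849 ≈ 1.2682e-6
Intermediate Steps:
C = -1/1234 (C = 1/(-1234) = -1/1234 ≈ -0.00081037)
(1/(-888 + C))² = (1/(-888 - 1/1234))² = (1/(-1095793/1234))² = (-1234/1095793)² = 1522756/1200762298849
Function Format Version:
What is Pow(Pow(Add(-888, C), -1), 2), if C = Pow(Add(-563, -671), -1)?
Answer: Rational(1522756, 1200762298849) ≈ 1.2682e-6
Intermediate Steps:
C = Rational(-1, 1234) (C = Pow(-1234, -1) = Rational(-1, 1234) ≈ -0.00081037)
Pow(Pow(Add(-888, C), -1), 2) = Pow(Pow(Add(-888, Rational(-1, 1234)), -1), 2) = Pow(Pow(Rational(-1095793, 1234), -1), 2) = Pow(Rational(-1234, 1095793), 2) = Rational(1522756, 1200762298849)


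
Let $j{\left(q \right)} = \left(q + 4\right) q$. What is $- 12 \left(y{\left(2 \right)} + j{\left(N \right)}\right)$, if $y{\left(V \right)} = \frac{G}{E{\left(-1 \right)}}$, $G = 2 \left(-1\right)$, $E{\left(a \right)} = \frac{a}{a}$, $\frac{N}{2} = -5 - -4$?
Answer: $72$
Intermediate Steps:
$N = -2$ ($N = 2 \left(-5 - -4\right) = 2 \left(-5 + 4\right) = 2 \left(-1\right) = -2$)
$E{\left(a \right)} = 1$
$G = -2$
$j{\left(q \right)} = q \left(4 + q\right)$ ($j{\left(q \right)} = \left(4 + q\right) q = q \left(4 + q\right)$)
$y{\left(V \right)} = -2$ ($y{\left(V \right)} = - \frac{2}{1} = \left(-2\right) 1 = -2$)
$- 12 \left(y{\left(2 \right)} + j{\left(N \right)}\right) = - 12 \left(-2 - 2 \left(4 - 2\right)\right) = - 12 \left(-2 - 4\right) = \left(-12\right) \left(-6\right) = 72$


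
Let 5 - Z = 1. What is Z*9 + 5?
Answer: 41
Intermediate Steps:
Z = 4 (Z = 5 - 1*1 = 5 - 1 = 4)
Z*9 + 5 = 4*9 + 5 = 36 + 5 = 41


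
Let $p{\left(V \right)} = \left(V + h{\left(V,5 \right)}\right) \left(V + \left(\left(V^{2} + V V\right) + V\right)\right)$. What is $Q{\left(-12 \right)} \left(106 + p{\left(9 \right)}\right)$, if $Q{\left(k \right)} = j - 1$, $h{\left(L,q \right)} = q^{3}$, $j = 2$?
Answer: $24226$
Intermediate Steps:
$p{\left(V \right)} = \left(125 + V\right) \left(2 V + 2 V^{2}\right)$ ($p{\left(V \right)} = \left(V + 5^{3}\right) \left(V + \left(\left(V^{2} + V V\right) + V\right)\right) = \left(V + 125\right) \left(V + \left(\left(V^{2} + V^{2}\right) + V\right)\right) = \left(125 + V\right) \left(V + \left(2 V^{2} + V\right)\right) = \left(125 + V\right) \left(V + \left(V + 2 V^{2}\right)\right) = \left(125 + V\right) \left(2 V + 2 V^{2}\right)$)
$Q{\left(k \right)} = 1$ ($Q{\left(k \right)} = 2 - 1 = 1$)
$Q{\left(-12 \right)} \left(106 + p{\left(9 \right)}\right) = 1 \left(106 + 2 \cdot 9 \left(125 + 9^{2} + 126 \cdot 9\right)\right) = 1 \left(106 + 2 \cdot 9 \left(125 + 81 + 1134\right)\right) = 1 \left(106 + 2 \cdot 9 \cdot 1340\right) = 1 \left(106 + 24120\right) = 1 \cdot 24226 = 24226$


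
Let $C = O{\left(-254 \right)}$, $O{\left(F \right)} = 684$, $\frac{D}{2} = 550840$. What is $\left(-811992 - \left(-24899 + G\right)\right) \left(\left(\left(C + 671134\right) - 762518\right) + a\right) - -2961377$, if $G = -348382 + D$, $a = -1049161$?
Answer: $1755834587028$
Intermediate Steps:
$D = 1101680$ ($D = 2 \cdot 550840 = 1101680$)
$C = 684$
$G = 753298$ ($G = -348382 + 1101680 = 753298$)
$\left(-811992 - \left(-24899 + G\right)\right) \left(\left(\left(C + 671134\right) - 762518\right) + a\right) - -2961377 = \left(-811992 + \left(24899 - 753298\right)\right) \left(\left(\left(684 + 671134\right) - 762518\right) - 1049161\right) - -2961377 = \left(-811992 + \left(24899 - 753298\right)\right) \left(\left(671818 - 762518\right) - 1049161\right) + 2961377 = \left(-811992 - 728399\right) \left(-90700 - 1049161\right) + 2961377 = \left(-1540391\right) \left(-1139861\right) + 2961377 = 1755831625651 + 2961377 = 1755834587028$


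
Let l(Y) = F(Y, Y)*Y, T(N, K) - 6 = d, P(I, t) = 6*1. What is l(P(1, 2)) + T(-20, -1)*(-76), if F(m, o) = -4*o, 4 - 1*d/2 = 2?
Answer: -904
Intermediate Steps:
d = 4 (d = 8 - 2*2 = 8 - 4 = 4)
P(I, t) = 6
T(N, K) = 10 (T(N, K) = 6 + 4 = 10)
l(Y) = -4*Y**2 (l(Y) = (-4*Y)*Y = -4*Y**2)
l(P(1, 2)) + T(-20, -1)*(-76) = -4*6**2 + 10*(-76) = -4*36 - 760 = -144 - 760 = -904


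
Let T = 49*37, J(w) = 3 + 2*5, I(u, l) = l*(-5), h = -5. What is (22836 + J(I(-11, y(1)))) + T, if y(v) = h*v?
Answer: 24662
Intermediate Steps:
y(v) = -5*v
I(u, l) = -5*l
J(w) = 13 (J(w) = 3 + 10 = 13)
T = 1813
(22836 + J(I(-11, y(1)))) + T = (22836 + 13) + 1813 = 22849 + 1813 = 24662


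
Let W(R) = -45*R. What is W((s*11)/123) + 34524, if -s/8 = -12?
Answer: 1399644/41 ≈ 34138.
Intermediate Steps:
s = 96 (s = -8*(-12) = 96)
W((s*11)/123) + 34524 = -45*96*11/123 + 34524 = -47520/123 + 34524 = -45*352/41 + 34524 = -15840/41 + 34524 = 1399644/41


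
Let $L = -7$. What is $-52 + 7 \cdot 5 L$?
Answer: $-297$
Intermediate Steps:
$-52 + 7 \cdot 5 L = -52 + 7 \cdot 5 \left(-7\right) = -52 + 35 \left(-7\right) = -52 - 245 = -297$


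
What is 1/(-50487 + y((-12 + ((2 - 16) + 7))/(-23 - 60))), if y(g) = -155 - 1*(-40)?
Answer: -1/50602 ≈ -1.9762e-5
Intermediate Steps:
y(g) = -115 (y(g) = -155 + 40 = -115)
1/(-50487 + y((-12 + ((2 - 16) + 7))/(-23 - 60))) = 1/(-50487 - 115) = 1/(-50602) = -1/50602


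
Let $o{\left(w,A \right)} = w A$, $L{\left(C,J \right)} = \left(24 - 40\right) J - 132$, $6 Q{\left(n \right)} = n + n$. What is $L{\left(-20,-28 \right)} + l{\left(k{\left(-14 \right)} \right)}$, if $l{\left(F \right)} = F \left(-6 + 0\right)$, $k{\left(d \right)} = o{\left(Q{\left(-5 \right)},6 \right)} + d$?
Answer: $460$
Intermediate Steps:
$Q{\left(n \right)} = \frac{n}{3}$ ($Q{\left(n \right)} = \frac{n + n}{6} = \frac{2 n}{6} = \frac{n}{3}$)
$L{\left(C,J \right)} = -132 - 16 J$ ($L{\left(C,J \right)} = \left(24 - 40\right) J - 132 = - 16 J - 132 = -132 - 16 J$)
$o{\left(w,A \right)} = A w$
$k{\left(d \right)} = -10 + d$ ($k{\left(d \right)} = 6 \cdot \frac{1}{3} \left(-5\right) + d = 6 \left(- \frac{5}{3}\right) + d = -10 + d$)
$l{\left(F \right)} = - 6 F$ ($l{\left(F \right)} = F \left(-6\right) = - 6 F$)
$L{\left(-20,-28 \right)} + l{\left(k{\left(-14 \right)} \right)} = \left(-132 - -448\right) - 6 \left(-10 - 14\right) = \left(-132 + 448\right) - -144 = 316 + 144 = 460$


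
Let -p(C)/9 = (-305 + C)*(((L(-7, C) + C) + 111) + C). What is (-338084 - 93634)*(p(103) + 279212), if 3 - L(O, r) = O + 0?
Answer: -377191153164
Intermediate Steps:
L(O, r) = 3 - O (L(O, r) = 3 - (O + 0) = 3 - O)
p(C) = -9*(-305 + C)*(121 + 2*C) (p(C) = -9*(-305 + C)*((((3 - 1*(-7)) + C) + 111) + C) = -9*(-305 + C)*((((3 + 7) + C) + 111) + C) = -9*(-305 + C)*(((10 + C) + 111) + C) = -9*(-305 + C)*((121 + C) + C) = -9*(-305 + C)*(121 + 2*C))
(-338084 - 93634)*(p(103) + 279212) = (-338084 - 93634)*((332145 - 18*103**2 + 4401*103) + 279212) = -431718*((332145 - 18*10609 + 453303) + 279212) = -431718*((332145 - 190962 + 453303) + 279212) = -431718*(594486 + 279212) = -431718*873698 = -377191153164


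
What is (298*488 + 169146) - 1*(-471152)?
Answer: 785722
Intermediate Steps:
(298*488 + 169146) - 1*(-471152) = (145424 + 169146) + 471152 = 314570 + 471152 = 785722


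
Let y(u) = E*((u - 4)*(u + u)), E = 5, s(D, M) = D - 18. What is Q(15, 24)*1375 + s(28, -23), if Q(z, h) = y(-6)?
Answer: 825010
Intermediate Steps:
s(D, M) = -18 + D
y(u) = 10*u*(-4 + u) (y(u) = 5*((u - 4)*(u + u)) = 5*((-4 + u)*(2*u)) = 5*(2*u*(-4 + u)) = 10*u*(-4 + u))
Q(z, h) = 600 (Q(z, h) = 10*(-6)*(-4 - 6) = 10*(-6)*(-10) = 600)
Q(15, 24)*1375 + s(28, -23) = 600*1375 + (-18 + 28) = 825000 + 10 = 825010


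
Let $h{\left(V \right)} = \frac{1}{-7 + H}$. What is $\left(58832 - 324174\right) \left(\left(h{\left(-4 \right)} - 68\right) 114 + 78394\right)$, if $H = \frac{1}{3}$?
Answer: $- \frac{93698761079}{5} \approx -1.874 \cdot 10^{10}$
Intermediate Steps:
$H = \frac{1}{3} \approx 0.33333$
$h{\left(V \right)} = - \frac{3}{20}$ ($h{\left(V \right)} = \frac{1}{-7 + \frac{1}{3}} = \frac{1}{- \frac{20}{3}} = - \frac{3}{20}$)
$\left(58832 - 324174\right) \left(\left(h{\left(-4 \right)} - 68\right) 114 + 78394\right) = \left(58832 - 324174\right) \left(\left(- \frac{3}{20} - 68\right) 114 + 78394\right) = - 265342 \left(\left(- \frac{1363}{20}\right) 114 + 78394\right) = - 265342 \left(- \frac{77691}{10} + 78394\right) = \left(-265342\right) \frac{706249}{10} = - \frac{93698761079}{5}$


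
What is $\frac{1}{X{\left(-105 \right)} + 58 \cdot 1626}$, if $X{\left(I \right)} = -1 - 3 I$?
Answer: $\frac{1}{94622} \approx 1.0568 \cdot 10^{-5}$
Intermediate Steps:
$\frac{1}{X{\left(-105 \right)} + 58 \cdot 1626} = \frac{1}{\left(-1 - -315\right) + 58 \cdot 1626} = \frac{1}{\left(-1 + 315\right) + 94308} = \frac{1}{314 + 94308} = \frac{1}{94622}$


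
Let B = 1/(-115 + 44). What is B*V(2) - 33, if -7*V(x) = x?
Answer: -16399/497 ≈ -32.996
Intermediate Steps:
B = -1/71 (B = 1/(-71) = -1/71 ≈ -0.014085)
V(x) = -x/7
B*V(2) - 33 = -(-1)*2/497 - 33 = -1/71*(-2/7) - 33 = 2/497 - 33 = -16399/497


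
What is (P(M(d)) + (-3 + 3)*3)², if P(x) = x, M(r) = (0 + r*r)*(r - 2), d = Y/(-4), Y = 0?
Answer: 0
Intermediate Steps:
d = 0 (d = 0/(-4) = 0*(-¼) = 0)
M(r) = r²*(-2 + r) (M(r) = (0 + r²)*(-2 + r) = r²*(-2 + r))
(P(M(d)) + (-3 + 3)*3)² = (0²*(-2 + 0) + (-3 + 3)*3)² = (0*(-2) + 0*3)² = (0 + 0)² = 0² = 0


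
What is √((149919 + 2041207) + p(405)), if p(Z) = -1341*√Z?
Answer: √(2191126 - 12069*√5) ≈ 1471.1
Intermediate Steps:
√((149919 + 2041207) + p(405)) = √((149919 + 2041207) - 12069*√5) = √(2191126 - 12069*√5)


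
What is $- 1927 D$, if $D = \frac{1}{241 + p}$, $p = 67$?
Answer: $- \frac{1927}{308} \approx -6.2565$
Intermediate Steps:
$D = \frac{1}{308}$ ($D = \frac{1}{241 + 67} = \frac{1}{308} \approx 0.0032468$)
$- 1927 D = \left(-1927\right) \frac{1}{308} = - \frac{1927}{308}$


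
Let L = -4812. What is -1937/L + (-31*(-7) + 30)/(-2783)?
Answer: 4202107/13391796 ≈ 0.31378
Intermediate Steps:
-1937/L + (-31*(-7) + 30)/(-2783) = -1937/(-4812) + (-31*(-7) + 30)/(-2783) = -1937*(-1/4812) + (217 + 30)*(-1/2783) = 1937/4812 + 247*(-1/2783) = 1937/4812 - 247/2783 = 4202107/13391796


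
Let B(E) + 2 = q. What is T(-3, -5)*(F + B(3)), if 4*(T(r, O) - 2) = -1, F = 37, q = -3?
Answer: 56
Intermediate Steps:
B(E) = -5 (B(E) = -2 - 3 = -5)
T(r, O) = 7/4 (T(r, O) = 2 + (¼)*(-1) = 2 - ¼ = 7/4)
T(-3, -5)*(F + B(3)) = 7*(37 - 5)/4 = (7/4)*32 = 56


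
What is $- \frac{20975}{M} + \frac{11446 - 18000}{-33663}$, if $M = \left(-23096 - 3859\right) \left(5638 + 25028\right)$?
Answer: $\frac{361217052403}{1855060275726} \approx 0.19472$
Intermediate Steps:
$M = -826602030$ ($M = \left(-26955\right) 30666 = -826602030$)
$- \frac{20975}{M} + \frac{11446 - 18000}{-33663} = - \frac{20975}{-826602030} + \frac{11446 - 18000}{-33663} = \left(-20975\right) \left(- \frac{1}{826602030}\right) - - \frac{6554}{33663} = \frac{4195}{165320406} + \frac{6554}{33663} = \frac{361217052403}{1855060275726}$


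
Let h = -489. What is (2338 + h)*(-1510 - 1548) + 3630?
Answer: -5650612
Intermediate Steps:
(2338 + h)*(-1510 - 1548) + 3630 = (2338 - 489)*(-1510 - 1548) + 3630 = 1849*(-3058) + 3630 = -5654242 + 3630 = -5650612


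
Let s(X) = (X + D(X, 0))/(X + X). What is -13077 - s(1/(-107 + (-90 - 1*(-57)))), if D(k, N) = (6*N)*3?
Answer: -26155/2 ≈ -13078.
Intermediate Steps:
D(k, N) = 18*N
s(X) = ½ (s(X) = (X + 18*0)/(X + X) = (X + 0)/((2*X)) = X*(1/(2*X)) = ½)
-13077 - s(1/(-107 + (-90 - 1*(-57)))) = -13077 - 1*½ = -13077 - ½ = -26155/2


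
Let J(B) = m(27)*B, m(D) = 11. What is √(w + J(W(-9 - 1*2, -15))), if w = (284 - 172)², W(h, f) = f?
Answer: √12379 ≈ 111.26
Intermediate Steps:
J(B) = 11*B
w = 12544 (w = 112² = 12544)
√(w + J(W(-9 - 1*2, -15))) = √(12544 + 11*(-15)) = √(12544 - 165) = √12379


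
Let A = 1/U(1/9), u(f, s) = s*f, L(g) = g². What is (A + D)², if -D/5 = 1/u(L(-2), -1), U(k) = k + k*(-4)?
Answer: 49/16 ≈ 3.0625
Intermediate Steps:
u(f, s) = f*s
U(k) = -3*k (U(k) = k - 4*k = -3*k)
A = -3 (A = 1/(-3/9) = 1/(-3*⅑) = 1/(-⅓) = -3)
D = 5/4 (D = -5/((-2)²*(-1)) = -5/(4*(-1)) = -5/(-4) = -5*(-¼) = 5/4 ≈ 1.2500)
(A + D)² = (-3 + 5/4)² = (-7/4)² = 49/16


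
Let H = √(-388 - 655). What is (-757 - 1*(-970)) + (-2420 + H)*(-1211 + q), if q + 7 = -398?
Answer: 3910933 - 1616*I*√1043 ≈ 3.9109e+6 - 52190.0*I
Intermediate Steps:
q = -405 (q = -7 - 398 = -405)
H = I*√1043 (H = √(-1043) = I*√1043 ≈ 32.296*I)
(-757 - 1*(-970)) + (-2420 + H)*(-1211 + q) = (-757 - 1*(-970)) + (-2420 + I*√1043)*(-1211 - 405) = (-757 + 970) + (-2420 + I*√1043)*(-1616) = 213 + (3910720 - 1616*I*√1043) = 3910933 - 1616*I*√1043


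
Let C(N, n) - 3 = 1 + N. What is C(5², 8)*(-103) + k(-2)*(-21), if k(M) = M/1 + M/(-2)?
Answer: -2966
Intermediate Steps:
C(N, n) = 4 + N (C(N, n) = 3 + (1 + N) = 4 + N)
k(M) = M/2 (k(M) = M*1 + M*(-½) = M - M/2 = M/2)
C(5², 8)*(-103) + k(-2)*(-21) = (4 + 5²)*(-103) + ((½)*(-2))*(-21) = (4 + 25)*(-103) - 1*(-21) = 29*(-103) + 21 = -2987 + 21 = -2966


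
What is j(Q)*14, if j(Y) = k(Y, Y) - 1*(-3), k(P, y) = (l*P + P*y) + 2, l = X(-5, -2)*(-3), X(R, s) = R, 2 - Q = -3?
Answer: 1470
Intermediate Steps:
Q = 5 (Q = 2 - 1*(-3) = 2 + 3 = 5)
l = 15 (l = -5*(-3) = 15)
k(P, y) = 2 + 15*P + P*y (k(P, y) = (15*P + P*y) + 2 = 2 + 15*P + P*y)
j(Y) = 5 + Y² + 15*Y (j(Y) = (2 + 15*Y + Y*Y) - 1*(-3) = (2 + 15*Y + Y²) + 3 = (2 + Y² + 15*Y) + 3 = 5 + Y² + 15*Y)
j(Q)*14 = (5 + 5² + 15*5)*14 = (5 + 25 + 75)*14 = 105*14 = 1470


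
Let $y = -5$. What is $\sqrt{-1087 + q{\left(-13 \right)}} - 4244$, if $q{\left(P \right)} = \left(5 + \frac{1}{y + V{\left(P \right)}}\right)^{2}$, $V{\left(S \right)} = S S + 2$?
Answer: $-4244 + \frac{i \sqrt{29262811}}{166} \approx -4244.0 + 32.587 i$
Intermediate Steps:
$V{\left(S \right)} = 2 + S^{2}$ ($V{\left(S \right)} = S^{2} + 2 = 2 + S^{2}$)
$q{\left(P \right)} = \left(5 + \frac{1}{-3 + P^{2}}\right)^{2}$ ($q{\left(P \right)} = \left(5 + \frac{1}{-5 + \left(2 + P^{2}\right)}\right)^{2} = \left(5 + \frac{1}{-3 + P^{2}}\right)^{2}$)
$\sqrt{-1087 + q{\left(-13 \right)}} - 4244 = \sqrt{-1087 + \frac{\left(-14 + 5 \left(-13\right)^{2}\right)^{2}}{\left(-3 + \left(-13\right)^{2}\right)^{2}}} - 4244 = \sqrt{-1087 + \frac{\left(-14 + 5 \cdot 169\right)^{2}}{\left(-3 + 169\right)^{2}}} - 4244 = \sqrt{-1087 + \frac{\left(-14 + 845\right)^{2}}{27556}} - 4244 = \sqrt{-1087 + 831^{2} \cdot \frac{1}{27556}} - 4244 = \sqrt{-1087 + 690561 \cdot \frac{1}{27556}} - 4244 = \sqrt{-1087 + \frac{690561}{27556}} - 4244 = \sqrt{- \frac{29262811}{27556}} - 4244 = \frac{i \sqrt{29262811}}{166} - 4244 = -4244 + \frac{i \sqrt{29262811}}{166}$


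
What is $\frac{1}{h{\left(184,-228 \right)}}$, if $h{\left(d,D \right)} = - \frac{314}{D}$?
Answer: $\frac{114}{157} \approx 0.72611$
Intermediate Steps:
$\frac{1}{h{\left(184,-228 \right)}} = \frac{1}{\left(-314\right) \frac{1}{-228}} = \frac{1}{\left(-314\right) \left(- \frac{1}{228}\right)} = \frac{1}{\frac{157}{114}} = \frac{114}{157}$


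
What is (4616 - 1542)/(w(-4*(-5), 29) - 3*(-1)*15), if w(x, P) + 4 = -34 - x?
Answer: -3074/13 ≈ -236.46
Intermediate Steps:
w(x, P) = -38 - x (w(x, P) = -4 + (-34 - x) = -38 - x)
(4616 - 1542)/(w(-4*(-5), 29) - 3*(-1)*15) = (4616 - 1542)/((-38 - (-4)*(-5)) - 3*(-1)*15) = 3074/((-38 - 1*20) + 3*15) = 3074/((-38 - 20) + 45) = 3074/(-58 + 45) = 3074/(-13) = 3074*(-1/13) = -3074/13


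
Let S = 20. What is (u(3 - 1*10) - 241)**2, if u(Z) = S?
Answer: 48841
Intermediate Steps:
u(Z) = 20
(u(3 - 1*10) - 241)**2 = (20 - 241)**2 = (-221)**2 = 48841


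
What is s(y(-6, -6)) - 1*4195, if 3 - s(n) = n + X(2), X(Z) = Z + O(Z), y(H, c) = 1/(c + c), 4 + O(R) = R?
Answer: -50303/12 ≈ -4191.9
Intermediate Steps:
O(R) = -4 + R
y(H, c) = 1/(2*c)
X(Z) = -4 + 2*Z (X(Z) = Z + (-4 + Z) = -4 + 2*Z)
s(n) = 3 - n (s(n) = 3 - (n + (-4 + 2*2)) = 3 - (n + (-4 + 4)) = 3 - (n + 0) = 3 - n)
s(y(-6, -6)) - 1*4195 = (3 - 1/(2*(-6))) - 1*4195 = (3 - (-1)/(2*6)) - 4195 = (3 - 1*(-1/12)) - 4195 = (3 + 1/12) - 4195 = 37/12 - 4195 = -50303/12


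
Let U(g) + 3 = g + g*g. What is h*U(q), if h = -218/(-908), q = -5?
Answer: 1853/454 ≈ 4.0815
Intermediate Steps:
h = 109/454 (h = -218*(-1)/908 = -1*(-109/454) = 109/454 ≈ 0.24009)
U(g) = -3 + g + g² (U(g) = -3 + (g + g*g) = -3 + (g + g²) = -3 + g + g²)
h*U(q) = 109*(-3 - 5 + (-5)²)/454 = 109*(-3 - 5 + 25)/454 = (109/454)*17 = 1853/454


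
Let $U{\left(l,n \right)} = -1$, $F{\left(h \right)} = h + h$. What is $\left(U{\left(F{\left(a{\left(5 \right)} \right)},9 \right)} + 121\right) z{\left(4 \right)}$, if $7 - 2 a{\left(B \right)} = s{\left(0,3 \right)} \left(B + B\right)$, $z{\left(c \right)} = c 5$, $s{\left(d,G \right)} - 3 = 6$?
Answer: $2400$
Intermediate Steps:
$s{\left(d,G \right)} = 9$ ($s{\left(d,G \right)} = 3 + 6 = 9$)
$z{\left(c \right)} = 5 c$
$a{\left(B \right)} = \frac{7}{2} - 9 B$ ($a{\left(B \right)} = \frac{7}{2} - \frac{9 \left(B + B\right)}{2} = \frac{7}{2} - \frac{9 \cdot 2 B}{2} = \frac{7}{2} - \frac{18 B}{2} = \frac{7}{2} - 9 B$)
$F{\left(h \right)} = 2 h$
$\left(U{\left(F{\left(a{\left(5 \right)} \right)},9 \right)} + 121\right) z{\left(4 \right)} = \left(-1 + 121\right) 5 \cdot 4 = 120 \cdot 20 = 2400$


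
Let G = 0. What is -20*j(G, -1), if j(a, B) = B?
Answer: 20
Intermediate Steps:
-20*j(G, -1) = -20*(-1) = 20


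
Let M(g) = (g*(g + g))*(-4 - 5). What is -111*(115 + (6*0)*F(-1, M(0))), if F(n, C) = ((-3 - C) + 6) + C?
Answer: -12765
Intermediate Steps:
M(g) = -18*g**2 (M(g) = (g*(2*g))*(-9) = (2*g**2)*(-9) = -18*g**2)
F(n, C) = 3 (F(n, C) = (3 - C) + C = 3)
-111*(115 + (6*0)*F(-1, M(0))) = -111*(115 + (6*0)*3) = -111*(115 + 0*3) = -111*(115 + 0) = -111*115 = -12765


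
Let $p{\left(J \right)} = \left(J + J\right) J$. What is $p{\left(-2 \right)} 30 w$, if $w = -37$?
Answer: $-8880$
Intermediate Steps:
$p{\left(J \right)} = 2 J^{2}$ ($p{\left(J \right)} = 2 J J = 2 J^{2}$)
$p{\left(-2 \right)} 30 w = 2 \left(-2\right)^{2} \cdot 30 \left(-37\right) = 2 \cdot 4 \cdot 30 \left(-37\right) = 8 \cdot 30 \left(-37\right) = 240 \left(-37\right) = -8880$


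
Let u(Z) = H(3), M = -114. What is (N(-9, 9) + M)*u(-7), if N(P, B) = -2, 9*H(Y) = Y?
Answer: -116/3 ≈ -38.667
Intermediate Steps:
H(Y) = Y/9
u(Z) = 1/3 (u(Z) = (1/9)*3 = 1/3)
(N(-9, 9) + M)*u(-7) = (-2 - 114)*(1/3) = -116*1/3 = -116/3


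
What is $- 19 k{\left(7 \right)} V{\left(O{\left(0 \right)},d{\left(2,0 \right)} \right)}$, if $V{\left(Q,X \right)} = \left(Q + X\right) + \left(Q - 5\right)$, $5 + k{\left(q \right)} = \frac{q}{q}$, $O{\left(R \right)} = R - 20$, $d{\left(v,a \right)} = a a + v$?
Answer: $-3268$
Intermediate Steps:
$d{\left(v,a \right)} = v + a^{2}$ ($d{\left(v,a \right)} = a^{2} + v = v + a^{2}$)
$O{\left(R \right)} = -20 + R$ ($O{\left(R \right)} = R - 20 = -20 + R$)
$k{\left(q \right)} = -4$ ($k{\left(q \right)} = -5 + \frac{q}{q} = -5 + 1 = -4$)
$V{\left(Q,X \right)} = -5 + X + 2 Q$ ($V{\left(Q,X \right)} = \left(Q + X\right) + \left(-5 + Q\right) = -5 + X + 2 Q$)
$- 19 k{\left(7 \right)} V{\left(O{\left(0 \right)},d{\left(2,0 \right)} \right)} = \left(-19\right) \left(-4\right) \left(-5 + \left(2 + 0^{2}\right) + 2 \left(-20 + 0\right)\right) = 76 \left(-5 + \left(2 + 0\right) + 2 \left(-20\right)\right) = 76 \left(-5 + 2 - 40\right) = 76 \left(-43\right) = -3268$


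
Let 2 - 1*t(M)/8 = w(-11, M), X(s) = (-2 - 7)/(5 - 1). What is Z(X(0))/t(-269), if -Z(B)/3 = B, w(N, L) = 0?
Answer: 27/64 ≈ 0.42188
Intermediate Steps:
X(s) = -9/4
t(M) = 16 (t(M) = 16 - 8*0 = 16 + 0 = 16)
Z(B) = -3*B
Z(X(0))/t(-269) = -3*(-9/4)/16 = (27/4)*(1/16) = 27/64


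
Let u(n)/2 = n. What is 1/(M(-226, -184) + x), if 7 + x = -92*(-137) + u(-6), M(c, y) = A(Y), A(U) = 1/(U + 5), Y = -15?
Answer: 10/125849 ≈ 7.9460e-5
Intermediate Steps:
A(U) = 1/(5 + U)
M(c, y) = -⅒ (M(c, y) = 1/(5 - 15) = 1/(-10) = -⅒)
u(n) = 2*n
x = 12585 (x = -7 + (-92*(-137) + 2*(-6)) = -7 + (12604 - 12) = -7 + 12592 = 12585)
1/(M(-226, -184) + x) = 1/(-⅒ + 12585) = 1/(125849/10) = 10/125849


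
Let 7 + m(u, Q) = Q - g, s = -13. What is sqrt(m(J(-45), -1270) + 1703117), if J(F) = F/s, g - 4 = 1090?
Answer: sqrt(1700746) ≈ 1304.1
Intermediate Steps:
g = 1094 (g = 4 + 1090 = 1094)
J(F) = -F/13 (J(F) = F/(-13) = F*(-1/13) = -F/13)
m(u, Q) = -1101 + Q (m(u, Q) = -7 + (Q - 1*1094) = -7 + (Q - 1094) = -7 + (-1094 + Q) = -1101 + Q)
sqrt(m(J(-45), -1270) + 1703117) = sqrt((-1101 - 1270) + 1703117) = sqrt(-2371 + 1703117) = sqrt(1700746)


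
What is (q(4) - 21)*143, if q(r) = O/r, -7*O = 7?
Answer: -12155/4 ≈ -3038.8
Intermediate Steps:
O = -1 (O = -⅐*7 = -1)
q(r) = -1/r
(q(4) - 21)*143 = (-1/4 - 21)*143 = (-1*¼ - 21)*143 = (-¼ - 21)*143 = -85/4*143 = -12155/4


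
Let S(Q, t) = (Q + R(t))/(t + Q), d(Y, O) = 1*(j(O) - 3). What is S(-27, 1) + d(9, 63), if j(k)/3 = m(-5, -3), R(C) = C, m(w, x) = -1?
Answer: -5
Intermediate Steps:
j(k) = -3 (j(k) = 3*(-1) = -3)
d(Y, O) = -6 (d(Y, O) = 1*(-3 - 3) = 1*(-6) = -6)
S(Q, t) = 1 (S(Q, t) = (Q + t)/(t + Q) = (Q + t)/(Q + t) = 1)
S(-27, 1) + d(9, 63) = 1 - 6 = -5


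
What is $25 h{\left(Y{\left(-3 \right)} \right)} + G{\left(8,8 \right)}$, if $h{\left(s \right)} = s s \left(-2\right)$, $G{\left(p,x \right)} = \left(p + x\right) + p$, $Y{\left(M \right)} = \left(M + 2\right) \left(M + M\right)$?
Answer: $-1776$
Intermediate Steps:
$Y{\left(M \right)} = 2 M \left(2 + M\right)$ ($Y{\left(M \right)} = \left(2 + M\right) 2 M = 2 M \left(2 + M\right)$)
$G{\left(p,x \right)} = x + 2 p$
$h{\left(s \right)} = - 2 s^{2}$ ($h{\left(s \right)} = s^{2} \left(-2\right) = - 2 s^{2}$)
$25 h{\left(Y{\left(-3 \right)} \right)} + G{\left(8,8 \right)} = 25 \left(- 2 \left(2 \left(-3\right) \left(2 - 3\right)\right)^{2}\right) + \left(8 + 2 \cdot 8\right) = 25 \left(- 2 \left(2 \left(-3\right) \left(-1\right)\right)^{2}\right) + \left(8 + 16\right) = 25 \left(- 2 \cdot 6^{2}\right) + 24 = 25 \left(\left(-2\right) 36\right) + 24 = 25 \left(-72\right) + 24 = -1800 + 24 = -1776$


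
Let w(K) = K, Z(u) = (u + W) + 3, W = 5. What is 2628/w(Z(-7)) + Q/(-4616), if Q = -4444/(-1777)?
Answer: 5389128113/2050658 ≈ 2628.0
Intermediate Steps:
Q = 4444/1777 (Q = -4444*(-1/1777) = 4444/1777 ≈ 2.5008)
Z(u) = 8 + u (Z(u) = (u + 5) + 3 = (5 + u) + 3 = 8 + u)
2628/w(Z(-7)) + Q/(-4616) = 2628/(8 - 7) + (4444/1777)/(-4616) = 2628/1 + (4444/1777)*(-1/4616) = 2628*1 - 1111/2050658 = 2628 - 1111/2050658 = 5389128113/2050658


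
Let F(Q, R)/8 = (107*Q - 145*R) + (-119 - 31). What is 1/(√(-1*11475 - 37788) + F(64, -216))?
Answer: 304144/92503621999 - I*√49263/92503621999 ≈ 3.2879e-6 - 2.3994e-9*I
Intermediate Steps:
F(Q, R) = -1200 - 1160*R + 856*Q (F(Q, R) = 8*((107*Q - 145*R) + (-119 - 31)) = 8*((-145*R + 107*Q) - 150) = 8*(-150 - 145*R + 107*Q) = -1200 - 1160*R + 856*Q)
1/(√(-1*11475 - 37788) + F(64, -216)) = 1/(√(-1*11475 - 37788) + (-1200 - 1160*(-216) + 856*64)) = 1/(√(-11475 - 37788) + (-1200 + 250560 + 54784)) = 1/(√(-49263) + 304144) = 1/(I*√49263 + 304144) = 1/(304144 + I*√49263)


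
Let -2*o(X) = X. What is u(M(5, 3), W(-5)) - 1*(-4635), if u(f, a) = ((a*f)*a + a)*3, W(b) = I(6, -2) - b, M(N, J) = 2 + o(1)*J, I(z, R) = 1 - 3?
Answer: 9315/2 ≈ 4657.5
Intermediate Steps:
I(z, R) = -2
o(X) = -X/2
M(N, J) = 2 - J/2 (M(N, J) = 2 + (-1/2*1)*J = 2 - J/2)
W(b) = -2 - b
u(f, a) = 3*a + 3*f*a**2 (u(f, a) = (f*a**2 + a)*3 = (a + f*a**2)*3 = 3*a + 3*f*a**2)
u(M(5, 3), W(-5)) - 1*(-4635) = 3*(-2 - 1*(-5))*(1 + (-2 - 1*(-5))*(2 - 1/2*3)) - 1*(-4635) = 3*(-2 + 5)*(1 + (-2 + 5)*(2 - 3/2)) + 4635 = 3*3*(1 + 3*(1/2)) + 4635 = 3*3*(1 + 3/2) + 4635 = 3*3*(5/2) + 4635 = 45/2 + 4635 = 9315/2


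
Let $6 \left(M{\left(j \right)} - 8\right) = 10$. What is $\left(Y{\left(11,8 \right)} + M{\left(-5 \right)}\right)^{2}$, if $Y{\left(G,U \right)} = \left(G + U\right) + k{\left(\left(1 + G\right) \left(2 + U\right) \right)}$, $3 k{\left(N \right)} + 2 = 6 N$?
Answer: $71824$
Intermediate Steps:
$M{\left(j \right)} = \frac{29}{3}$ ($M{\left(j \right)} = 8 + \frac{1}{6} \cdot 10 = 8 + \frac{5}{3} = \frac{29}{3}$)
$k{\left(N \right)} = - \frac{2}{3} + 2 N$ ($k{\left(N \right)} = - \frac{2}{3} + \frac{6 N}{3} = - \frac{2}{3} + 2 N$)
$Y{\left(G,U \right)} = - \frac{2}{3} + G + U + 2 \left(1 + G\right) \left(2 + U\right)$ ($Y{\left(G,U \right)} = \left(G + U\right) + \left(- \frac{2}{3} + 2 \left(1 + G\right) \left(2 + U\right)\right) = - \frac{2}{3} + G + U + 2 \left(1 + G\right) \left(2 + U\right)$)
$\left(Y{\left(11,8 \right)} + M{\left(-5 \right)}\right)^{2} = \left(\left(\frac{10}{3} + 3 \cdot 8 + 5 \cdot 11 + 2 \cdot 11 \cdot 8\right) + \frac{29}{3}\right)^{2} = \left(\left(\frac{10}{3} + 24 + 55 + 176\right) + \frac{29}{3}\right)^{2} = \left(\frac{775}{3} + \frac{29}{3}\right)^{2} = 268^{2} = 71824$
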